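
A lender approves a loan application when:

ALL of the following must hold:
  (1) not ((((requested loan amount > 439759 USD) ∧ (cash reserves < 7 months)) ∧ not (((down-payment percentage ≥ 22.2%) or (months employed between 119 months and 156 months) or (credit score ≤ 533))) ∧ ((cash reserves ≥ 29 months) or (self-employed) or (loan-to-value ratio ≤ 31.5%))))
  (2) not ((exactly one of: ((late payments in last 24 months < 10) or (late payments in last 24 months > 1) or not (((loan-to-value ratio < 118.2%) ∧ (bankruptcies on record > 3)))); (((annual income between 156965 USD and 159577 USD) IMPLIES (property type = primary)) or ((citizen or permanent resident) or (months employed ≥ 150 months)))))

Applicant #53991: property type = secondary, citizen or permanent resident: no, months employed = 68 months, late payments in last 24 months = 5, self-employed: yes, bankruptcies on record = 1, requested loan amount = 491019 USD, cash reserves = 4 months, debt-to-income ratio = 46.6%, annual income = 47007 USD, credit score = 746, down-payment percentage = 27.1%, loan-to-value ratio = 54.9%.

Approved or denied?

Atomic conditions:
  requested loan amount > 439759 USD: 491019 > 439759 is true
  cash reserves < 7 months: 4 < 7 is true
  down-payment percentage ≥ 22.2%: 27.1 ≥ 22.2 is true
  months employed between 119 months and 156 months: 68 in [119, 156] is false
  credit score ≤ 533: 746 ≤ 533 is false
  cash reserves ≥ 29 months: 4 ≥ 29 is false
  self-employed: yes → true
  loan-to-value ratio ≤ 31.5%: 54.9 ≤ 31.5 is false
  late payments in last 24 months < 10: 5 < 10 is true
  late payments in last 24 months > 1: 5 > 1 is true
  loan-to-value ratio < 118.2%: 54.9 < 118.2 is true
  bankruptcies on record > 3: 1 > 3 is false
  annual income between 156965 USD and 159577 USD: 47007 in [156965, 159577] is false
  property type = primary: secondary == primary is false
  citizen or permanent resident: no → false
  months employed ≥ 150 months: 68 ≥ 150 is false
Combine:
[1.1.1] true AND true = true
[1.1.2.1] true OR false OR false = true
[1.1.2] NOT true = false
[1.1.3] false OR true OR false = true
[1.1] true AND false AND true = false
[1] NOT false = true
[2.1.1.3.1] true AND false = false
[2.1.1.3] NOT false = true
[2.1.1] true OR true OR true = true
[2.1.2.1] false → false (antecedent false ⇒ implication holds) = true
[2.1.2.2] false OR false = false
[2.1.2] true OR false = true
[2.1] exactly-one(true, true) = false
[2] NOT false = true
[root] true AND true = true
Overall: true → approved

Approved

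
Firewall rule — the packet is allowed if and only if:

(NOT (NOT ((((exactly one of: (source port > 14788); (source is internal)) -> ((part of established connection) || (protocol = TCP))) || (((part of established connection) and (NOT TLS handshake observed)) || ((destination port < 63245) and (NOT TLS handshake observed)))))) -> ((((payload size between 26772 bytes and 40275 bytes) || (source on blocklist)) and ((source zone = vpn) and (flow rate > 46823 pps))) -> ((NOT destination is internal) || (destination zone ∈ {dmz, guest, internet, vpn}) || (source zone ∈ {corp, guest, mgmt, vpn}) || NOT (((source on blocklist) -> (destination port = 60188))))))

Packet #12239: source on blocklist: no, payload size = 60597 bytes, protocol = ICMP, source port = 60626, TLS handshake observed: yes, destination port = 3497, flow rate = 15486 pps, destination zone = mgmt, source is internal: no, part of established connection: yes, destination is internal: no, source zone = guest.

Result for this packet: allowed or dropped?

Atomic conditions:
  source port > 14788: 60626 > 14788 is true
  source is internal: no → false
  part of established connection: yes → true
  protocol = TCP: ICMP == TCP is false
  NOT TLS handshake observed: yes → false
  destination port < 63245: 3497 < 63245 is true
  payload size between 26772 bytes and 40275 bytes: 60597 in [26772, 40275] is false
  source on blocklist: no → false
  source zone = vpn: guest == vpn is false
  flow rate > 46823 pps: 15486 > 46823 is false
  NOT destination is internal: no → true
  destination zone ∈ {dmz, guest, internet, vpn}: mgmt is not in the set → false
  source zone ∈ {corp, guest, mgmt, vpn}: guest is in the set → true
  destination port = 60188: 3497 == 60188 is false
Combine:
[1.1.1.1.1] exactly-one(true, false) = true
[1.1.1.1.2] true OR false = true
[1.1.1.1] true → true = true
[1.1.1.2.1] true AND false = false
[1.1.1.2.2] true AND false = false
[1.1.1.2] false OR false = false
[1.1.1] true OR false = true
[1.1] NOT true = false
[1] NOT false = true
[2.1.1] false OR false = false
[2.1.2] false AND false = false
[2.1] false AND false = false
[2.2.4.1] false → false (antecedent false ⇒ implication holds) = true
[2.2.4] NOT true = false
[2.2] true OR false OR true OR false = true
[2] false → true (antecedent false ⇒ implication holds) = true
[root] true → true = true
Overall: true → allowed

Allowed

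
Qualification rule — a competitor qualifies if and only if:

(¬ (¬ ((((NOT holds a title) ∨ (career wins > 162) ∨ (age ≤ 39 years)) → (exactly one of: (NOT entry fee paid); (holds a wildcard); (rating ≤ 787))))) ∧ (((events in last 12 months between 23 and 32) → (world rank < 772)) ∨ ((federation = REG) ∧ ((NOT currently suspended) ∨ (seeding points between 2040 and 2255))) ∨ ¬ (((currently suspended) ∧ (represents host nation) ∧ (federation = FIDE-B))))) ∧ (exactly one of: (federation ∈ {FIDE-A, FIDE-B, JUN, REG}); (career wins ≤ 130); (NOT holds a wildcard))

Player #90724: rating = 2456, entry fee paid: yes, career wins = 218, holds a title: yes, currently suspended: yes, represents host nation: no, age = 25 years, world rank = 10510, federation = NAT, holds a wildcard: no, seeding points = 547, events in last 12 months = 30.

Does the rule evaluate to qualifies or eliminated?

Eliminated

Atomic conditions:
  NOT holds a title: yes → false
  career wins > 162: 218 > 162 is true
  age ≤ 39 years: 25 ≤ 39 is true
  NOT entry fee paid: yes → false
  holds a wildcard: no → false
  rating ≤ 787: 2456 ≤ 787 is false
  events in last 12 months between 23 and 32: 30 in [23, 32] is true
  world rank < 772: 10510 < 772 is false
  federation = REG: NAT == REG is false
  NOT currently suspended: yes → false
  seeding points between 2040 and 2255: 547 in [2040, 2255] is false
  currently suspended: yes → true
  represents host nation: no → false
  federation = FIDE-B: NAT == FIDE-B is false
  federation ∈ {FIDE-A, FIDE-B, JUN, REG}: NAT is not in the set → false
  career wins ≤ 130: 218 ≤ 130 is false
  NOT holds a wildcard: no → true
Combine:
[1.1.1.1.1] false OR true OR true = true
[1.1.1.1.2] exactly-one(false, false, false) = false
[1.1.1.1] true → false = false
[1.1.1] NOT false = true
[1.1] NOT true = false
[1.2.1] true → false = false
[1.2.2.2] false OR false = false
[1.2.2] false AND false = false
[1.2.3.1] true AND false AND false = false
[1.2.3] NOT false = true
[1.2] false OR false OR true = true
[1] false AND true = false
[2] exactly-one(false, false, true) = true
[root] false AND true = false
Overall: false → eliminated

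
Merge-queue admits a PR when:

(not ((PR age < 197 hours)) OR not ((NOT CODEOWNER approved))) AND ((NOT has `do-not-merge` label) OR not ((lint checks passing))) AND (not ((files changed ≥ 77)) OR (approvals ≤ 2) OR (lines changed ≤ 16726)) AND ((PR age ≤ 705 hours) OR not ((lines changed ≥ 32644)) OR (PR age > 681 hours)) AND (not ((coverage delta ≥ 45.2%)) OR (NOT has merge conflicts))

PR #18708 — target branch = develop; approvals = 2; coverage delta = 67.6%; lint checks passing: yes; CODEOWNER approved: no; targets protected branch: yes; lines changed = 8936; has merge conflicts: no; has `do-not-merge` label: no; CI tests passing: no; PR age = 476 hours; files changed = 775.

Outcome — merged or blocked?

Merged

Atomic conditions:
  PR age < 197 hours: 476 < 197 is false
  NOT CODEOWNER approved: no → true
  NOT has `do-not-merge` label: no → true
  lint checks passing: yes → true
  files changed ≥ 77: 775 ≥ 77 is true
  approvals ≤ 2: 2 ≤ 2 is true
  lines changed ≤ 16726: 8936 ≤ 16726 is true
  PR age ≤ 705 hours: 476 ≤ 705 is true
  lines changed ≥ 32644: 8936 ≥ 32644 is false
  PR age > 681 hours: 476 > 681 is false
  coverage delta ≥ 45.2%: 67.6 ≥ 45.2 is true
  NOT has merge conflicts: no → true
Combine:
[1.1] NOT false = true
[1.2] NOT true = false
[1] true OR false = true
[2.2] NOT true = false
[2] true OR false = true
[3.1] NOT true = false
[3] false OR true OR true = true
[4.2] NOT false = true
[4] true OR true OR false = true
[5.1] NOT true = false
[5] false OR true = true
[root] true AND true AND true AND true AND true = true
Overall: true → merged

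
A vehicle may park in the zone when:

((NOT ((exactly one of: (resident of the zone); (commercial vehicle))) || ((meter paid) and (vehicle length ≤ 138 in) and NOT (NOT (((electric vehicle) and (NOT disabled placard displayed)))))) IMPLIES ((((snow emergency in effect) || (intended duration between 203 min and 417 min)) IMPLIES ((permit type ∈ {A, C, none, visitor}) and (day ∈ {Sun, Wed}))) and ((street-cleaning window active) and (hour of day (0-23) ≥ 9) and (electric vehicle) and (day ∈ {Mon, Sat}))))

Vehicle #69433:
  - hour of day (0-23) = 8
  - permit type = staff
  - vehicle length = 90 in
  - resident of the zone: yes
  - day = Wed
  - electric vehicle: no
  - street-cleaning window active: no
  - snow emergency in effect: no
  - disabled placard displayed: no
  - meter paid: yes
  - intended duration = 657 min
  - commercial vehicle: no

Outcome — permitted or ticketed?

Atomic conditions:
  resident of the zone: yes → true
  commercial vehicle: no → false
  meter paid: yes → true
  vehicle length ≤ 138 in: 90 ≤ 138 is true
  electric vehicle: no → false
  NOT disabled placard displayed: no → true
  snow emergency in effect: no → false
  intended duration between 203 min and 417 min: 657 in [203, 417] is false
  permit type ∈ {A, C, none, visitor}: staff is not in the set → false
  day ∈ {Sun, Wed}: Wed is in the set → true
  street-cleaning window active: no → false
  hour of day (0-23) ≥ 9: 8 ≥ 9 is false
  day ∈ {Mon, Sat}: Wed is not in the set → false
Combine:
[1.1.1] exactly-one(true, false) = true
[1.1] NOT true = false
[1.2.3.1.1] false AND true = false
[1.2.3.1] NOT false = true
[1.2.3] NOT true = false
[1.2] true AND true AND false = false
[1] false OR false = false
[2.1.1] false OR false = false
[2.1.2] false AND true = false
[2.1] false → false (antecedent false ⇒ implication holds) = true
[2.2] false AND false AND false AND false = false
[2] true AND false = false
[root] false → false (antecedent false ⇒ implication holds) = true
Overall: true → permitted

Permitted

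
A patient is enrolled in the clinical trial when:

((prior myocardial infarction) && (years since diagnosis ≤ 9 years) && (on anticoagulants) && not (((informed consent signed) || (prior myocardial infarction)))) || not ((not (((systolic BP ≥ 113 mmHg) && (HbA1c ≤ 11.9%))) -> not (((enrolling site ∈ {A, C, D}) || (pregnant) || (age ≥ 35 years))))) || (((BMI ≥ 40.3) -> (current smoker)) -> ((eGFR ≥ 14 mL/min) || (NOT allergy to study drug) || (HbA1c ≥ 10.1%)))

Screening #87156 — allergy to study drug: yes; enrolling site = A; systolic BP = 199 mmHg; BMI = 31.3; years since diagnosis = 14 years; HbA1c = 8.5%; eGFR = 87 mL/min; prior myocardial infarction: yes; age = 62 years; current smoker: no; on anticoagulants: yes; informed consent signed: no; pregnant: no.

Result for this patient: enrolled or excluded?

Atomic conditions:
  prior myocardial infarction: yes → true
  years since diagnosis ≤ 9 years: 14 ≤ 9 is false
  on anticoagulants: yes → true
  informed consent signed: no → false
  systolic BP ≥ 113 mmHg: 199 ≥ 113 is true
  HbA1c ≤ 11.9%: 8.5 ≤ 11.9 is true
  enrolling site ∈ {A, C, D}: A is in the set → true
  pregnant: no → false
  age ≥ 35 years: 62 ≥ 35 is true
  BMI ≥ 40.3: 31.3 ≥ 40.3 is false
  current smoker: no → false
  eGFR ≥ 14 mL/min: 87 ≥ 14 is true
  NOT allergy to study drug: yes → false
  HbA1c ≥ 10.1%: 8.5 ≥ 10.1 is false
Combine:
[1.4.1] false OR true = true
[1.4] NOT true = false
[1] true AND false AND true AND false = false
[2.1.1.1] true AND true = true
[2.1.1] NOT true = false
[2.1.2.1] true OR false OR true = true
[2.1.2] NOT true = false
[2.1] false → false (antecedent false ⇒ implication holds) = true
[2] NOT true = false
[3.1] false → false (antecedent false ⇒ implication holds) = true
[3.2] true OR false OR false = true
[3] true → true = true
[root] false OR false OR true = true
Overall: true → enrolled

Enrolled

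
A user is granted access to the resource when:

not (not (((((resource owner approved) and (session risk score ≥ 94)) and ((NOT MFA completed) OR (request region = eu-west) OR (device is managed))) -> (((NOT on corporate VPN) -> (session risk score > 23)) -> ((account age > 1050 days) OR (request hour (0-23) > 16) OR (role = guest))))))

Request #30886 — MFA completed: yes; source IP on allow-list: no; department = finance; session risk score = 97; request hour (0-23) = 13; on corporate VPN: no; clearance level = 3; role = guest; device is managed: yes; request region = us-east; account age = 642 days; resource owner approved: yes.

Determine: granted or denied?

Atomic conditions:
  resource owner approved: yes → true
  session risk score ≥ 94: 97 ≥ 94 is true
  NOT MFA completed: yes → false
  request region = eu-west: us-east == eu-west is false
  device is managed: yes → true
  NOT on corporate VPN: no → true
  session risk score > 23: 97 > 23 is true
  account age > 1050 days: 642 > 1050 is false
  request hour (0-23) > 16: 13 > 16 is false
  role = guest: guest == guest is true
Combine:
[1.1.1.1] true AND true = true
[1.1.1.2] false OR false OR true = true
[1.1.1] true AND true = true
[1.1.2.1] true → true = true
[1.1.2.2] false OR false OR true = true
[1.1.2] true → true = true
[1.1] true → true = true
[1] NOT true = false
[root] NOT false = true
Overall: true → granted

Granted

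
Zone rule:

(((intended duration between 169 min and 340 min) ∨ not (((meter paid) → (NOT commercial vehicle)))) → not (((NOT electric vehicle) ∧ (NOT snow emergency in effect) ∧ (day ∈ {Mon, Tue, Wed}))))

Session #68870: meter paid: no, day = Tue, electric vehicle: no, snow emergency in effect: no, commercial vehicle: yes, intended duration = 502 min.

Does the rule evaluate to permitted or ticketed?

Atomic conditions:
  intended duration between 169 min and 340 min: 502 in [169, 340] is false
  meter paid: no → false
  NOT commercial vehicle: yes → false
  NOT electric vehicle: no → true
  NOT snow emergency in effect: no → true
  day ∈ {Mon, Tue, Wed}: Tue is in the set → true
Combine:
[1.2.1] false → false (antecedent false ⇒ implication holds) = true
[1.2] NOT true = false
[1] false OR false = false
[2.1] true AND true AND true = true
[2] NOT true = false
[root] false → false (antecedent false ⇒ implication holds) = true
Overall: true → permitted

Permitted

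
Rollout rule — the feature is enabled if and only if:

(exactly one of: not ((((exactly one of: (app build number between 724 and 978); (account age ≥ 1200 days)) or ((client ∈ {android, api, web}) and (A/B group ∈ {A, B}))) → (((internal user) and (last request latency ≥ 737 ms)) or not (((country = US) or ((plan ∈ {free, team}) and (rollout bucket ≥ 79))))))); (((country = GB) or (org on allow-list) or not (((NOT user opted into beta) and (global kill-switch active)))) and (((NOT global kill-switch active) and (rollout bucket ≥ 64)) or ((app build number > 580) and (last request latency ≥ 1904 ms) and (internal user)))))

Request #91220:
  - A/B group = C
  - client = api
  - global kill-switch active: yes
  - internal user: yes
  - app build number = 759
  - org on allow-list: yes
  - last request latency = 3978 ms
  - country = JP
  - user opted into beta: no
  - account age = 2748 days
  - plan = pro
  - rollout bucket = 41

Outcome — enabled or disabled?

Atomic conditions:
  app build number between 724 and 978: 759 in [724, 978] is true
  account age ≥ 1200 days: 2748 ≥ 1200 is true
  client ∈ {android, api, web}: api is in the set → true
  A/B group ∈ {A, B}: C is not in the set → false
  internal user: yes → true
  last request latency ≥ 737 ms: 3978 ≥ 737 is true
  country = US: JP == US is false
  plan ∈ {free, team}: pro is not in the set → false
  rollout bucket ≥ 79: 41 ≥ 79 is false
  country = GB: JP == GB is false
  org on allow-list: yes → true
  NOT user opted into beta: no → true
  global kill-switch active: yes → true
  NOT global kill-switch active: yes → false
  rollout bucket ≥ 64: 41 ≥ 64 is false
  app build number > 580: 759 > 580 is true
  last request latency ≥ 1904 ms: 3978 ≥ 1904 is true
Combine:
[1.1.1.1] exactly-one(true, true) = false
[1.1.1.2] true AND false = false
[1.1.1] false OR false = false
[1.1.2.1] true AND true = true
[1.1.2.2.1.2] false AND false = false
[1.1.2.2.1] false OR false = false
[1.1.2.2] NOT false = true
[1.1.2] true OR true = true
[1.1] false → true (antecedent false ⇒ implication holds) = true
[1] NOT true = false
[2.1.3.1] true AND true = true
[2.1.3] NOT true = false
[2.1] false OR true OR false = true
[2.2.1] false AND false = false
[2.2.2] true AND true AND true = true
[2.2] false OR true = true
[2] true AND true = true
[root] exactly-one(false, true) = true
Overall: true → enabled

Enabled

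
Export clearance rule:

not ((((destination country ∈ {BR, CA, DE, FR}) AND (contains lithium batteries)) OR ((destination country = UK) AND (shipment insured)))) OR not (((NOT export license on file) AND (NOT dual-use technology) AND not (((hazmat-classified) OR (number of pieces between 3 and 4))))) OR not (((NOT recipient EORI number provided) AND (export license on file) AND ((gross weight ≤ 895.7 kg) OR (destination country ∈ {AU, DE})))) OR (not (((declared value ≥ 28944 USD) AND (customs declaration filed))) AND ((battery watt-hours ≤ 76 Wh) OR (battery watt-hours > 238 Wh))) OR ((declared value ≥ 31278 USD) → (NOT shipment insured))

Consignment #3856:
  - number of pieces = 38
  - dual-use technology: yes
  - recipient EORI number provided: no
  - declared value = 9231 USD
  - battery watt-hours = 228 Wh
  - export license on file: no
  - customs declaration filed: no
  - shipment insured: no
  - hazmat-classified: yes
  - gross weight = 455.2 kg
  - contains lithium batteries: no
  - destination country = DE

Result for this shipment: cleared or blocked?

Cleared

Atomic conditions:
  destination country ∈ {BR, CA, DE, FR}: DE is in the set → true
  contains lithium batteries: no → false
  destination country = UK: DE == UK is false
  shipment insured: no → false
  NOT export license on file: no → true
  NOT dual-use technology: yes → false
  hazmat-classified: yes → true
  number of pieces between 3 and 4: 38 in [3, 4] is false
  NOT recipient EORI number provided: no → true
  export license on file: no → false
  gross weight ≤ 895.7 kg: 455.2 ≤ 895.7 is true
  destination country ∈ {AU, DE}: DE is in the set → true
  declared value ≥ 28944 USD: 9231 ≥ 28944 is false
  customs declaration filed: no → false
  battery watt-hours ≤ 76 Wh: 228 ≤ 76 is false
  battery watt-hours > 238 Wh: 228 > 238 is false
  declared value ≥ 31278 USD: 9231 ≥ 31278 is false
  NOT shipment insured: no → true
Combine:
[1.1.1] true AND false = false
[1.1.2] false AND false = false
[1.1] false OR false = false
[1] NOT false = true
[2.1.3.1] true OR false = true
[2.1.3] NOT true = false
[2.1] true AND false AND false = false
[2] NOT false = true
[3.1.3] true OR true = true
[3.1] true AND false AND true = false
[3] NOT false = true
[4.1.1] false AND false = false
[4.1] NOT false = true
[4.2] false OR false = false
[4] true AND false = false
[5] false → true (antecedent false ⇒ implication holds) = true
[root] true OR true OR true OR false OR true = true
Overall: true → cleared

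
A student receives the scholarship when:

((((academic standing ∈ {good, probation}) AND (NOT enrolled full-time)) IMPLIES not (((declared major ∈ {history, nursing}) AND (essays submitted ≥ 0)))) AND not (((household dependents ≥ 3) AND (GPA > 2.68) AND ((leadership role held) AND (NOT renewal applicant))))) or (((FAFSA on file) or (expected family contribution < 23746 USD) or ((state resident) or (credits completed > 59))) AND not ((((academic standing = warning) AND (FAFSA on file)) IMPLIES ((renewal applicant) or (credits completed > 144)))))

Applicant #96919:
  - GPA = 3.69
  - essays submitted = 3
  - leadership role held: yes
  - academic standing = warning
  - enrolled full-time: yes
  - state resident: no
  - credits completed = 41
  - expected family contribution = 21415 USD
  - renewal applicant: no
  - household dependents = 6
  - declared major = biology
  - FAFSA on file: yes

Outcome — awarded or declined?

Awarded

Atomic conditions:
  academic standing ∈ {good, probation}: warning is not in the set → false
  NOT enrolled full-time: yes → false
  declared major ∈ {history, nursing}: biology is not in the set → false
  essays submitted ≥ 0: 3 ≥ 0 is true
  household dependents ≥ 3: 6 ≥ 3 is true
  GPA > 2.68: 3.69 > 2.68 is true
  leadership role held: yes → true
  NOT renewal applicant: no → true
  FAFSA on file: yes → true
  expected family contribution < 23746 USD: 21415 < 23746 is true
  state resident: no → false
  credits completed > 59: 41 > 59 is false
  academic standing = warning: warning == warning is true
  renewal applicant: no → false
  credits completed > 144: 41 > 144 is false
Combine:
[1.1.1] false AND false = false
[1.1.2.1] false AND true = false
[1.1.2] NOT false = true
[1.1] false → true (antecedent false ⇒ implication holds) = true
[1.2.1.3] true AND true = true
[1.2.1] true AND true AND true = true
[1.2] NOT true = false
[1] true AND false = false
[2.1.3] false OR false = false
[2.1] true OR true OR false = true
[2.2.1.1] true AND true = true
[2.2.1.2] false OR false = false
[2.2.1] true → false = false
[2.2] NOT false = true
[2] true AND true = true
[root] false OR true = true
Overall: true → awarded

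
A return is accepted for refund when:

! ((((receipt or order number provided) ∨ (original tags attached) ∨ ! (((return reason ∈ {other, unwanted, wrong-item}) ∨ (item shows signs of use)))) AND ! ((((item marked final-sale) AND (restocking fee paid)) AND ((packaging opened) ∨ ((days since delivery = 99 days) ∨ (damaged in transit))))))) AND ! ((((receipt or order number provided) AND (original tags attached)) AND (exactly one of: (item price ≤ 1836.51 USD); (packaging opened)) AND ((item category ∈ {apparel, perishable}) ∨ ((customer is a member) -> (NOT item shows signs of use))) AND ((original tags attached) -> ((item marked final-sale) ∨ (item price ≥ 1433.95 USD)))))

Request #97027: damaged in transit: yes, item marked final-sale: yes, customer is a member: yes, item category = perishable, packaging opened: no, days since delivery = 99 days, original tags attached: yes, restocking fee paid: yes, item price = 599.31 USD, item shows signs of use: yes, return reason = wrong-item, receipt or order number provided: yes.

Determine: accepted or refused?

Refused

Atomic conditions:
  receipt or order number provided: yes → true
  original tags attached: yes → true
  return reason ∈ {other, unwanted, wrong-item}: wrong-item is in the set → true
  item shows signs of use: yes → true
  item marked final-sale: yes → true
  restocking fee paid: yes → true
  packaging opened: no → false
  days since delivery = 99 days: 99 == 99 is true
  damaged in transit: yes → true
  item price ≤ 1836.51 USD: 599.31 ≤ 1836.51 is true
  item category ∈ {apparel, perishable}: perishable is in the set → true
  customer is a member: yes → true
  NOT item shows signs of use: yes → false
  item price ≥ 1433.95 USD: 599.31 ≥ 1433.95 is false
Combine:
[1.1.1.3.1] true OR true = true
[1.1.1.3] NOT true = false
[1.1.1] true OR true OR false = true
[1.1.2.1.1] true AND true = true
[1.1.2.1.2.2] true OR true = true
[1.1.2.1.2] false OR true = true
[1.1.2.1] true AND true = true
[1.1.2] NOT true = false
[1.1] true AND false = false
[1] NOT false = true
[2.1.1] true AND true = true
[2.1.2] exactly-one(true, false) = true
[2.1.3.2] true → false = false
[2.1.3] true OR false = true
[2.1.4.2] true OR false = true
[2.1.4] true → true = true
[2.1] true AND true AND true AND true = true
[2] NOT true = false
[root] true AND false = false
Overall: false → refused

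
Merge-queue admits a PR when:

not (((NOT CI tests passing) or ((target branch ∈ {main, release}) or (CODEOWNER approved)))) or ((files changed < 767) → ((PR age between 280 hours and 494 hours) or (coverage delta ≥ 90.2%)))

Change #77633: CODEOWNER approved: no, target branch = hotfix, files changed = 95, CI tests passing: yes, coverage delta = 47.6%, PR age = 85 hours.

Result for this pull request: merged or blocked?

Atomic conditions:
  NOT CI tests passing: yes → false
  target branch ∈ {main, release}: hotfix is not in the set → false
  CODEOWNER approved: no → false
  files changed < 767: 95 < 767 is true
  PR age between 280 hours and 494 hours: 85 in [280, 494] is false
  coverage delta ≥ 90.2%: 47.6 ≥ 90.2 is false
Combine:
[1.1.2] false OR false = false
[1.1] false OR false = false
[1] NOT false = true
[2.2] false OR false = false
[2] true → false = false
[root] true OR false = true
Overall: true → merged

Merged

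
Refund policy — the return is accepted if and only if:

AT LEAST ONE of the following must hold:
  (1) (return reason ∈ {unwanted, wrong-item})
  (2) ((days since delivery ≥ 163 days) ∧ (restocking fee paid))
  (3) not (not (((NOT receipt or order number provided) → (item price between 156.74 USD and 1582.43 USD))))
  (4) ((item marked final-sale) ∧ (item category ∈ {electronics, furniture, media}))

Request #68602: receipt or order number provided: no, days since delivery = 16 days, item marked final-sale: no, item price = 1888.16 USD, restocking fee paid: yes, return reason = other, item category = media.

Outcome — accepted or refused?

Refused

Atomic conditions:
  return reason ∈ {unwanted, wrong-item}: other is not in the set → false
  days since delivery ≥ 163 days: 16 ≥ 163 is false
  restocking fee paid: yes → true
  NOT receipt or order number provided: no → true
  item price between 156.74 USD and 1582.43 USD: 1888.16 in [156.74, 1582.43] is false
  item marked final-sale: no → false
  item category ∈ {electronics, furniture, media}: media is in the set → true
Combine:
[2] false AND true = false
[3.1.1] true → false = false
[3.1] NOT false = true
[3] NOT true = false
[4] false AND true = false
[root] false OR false OR false OR false = false
Overall: false → refused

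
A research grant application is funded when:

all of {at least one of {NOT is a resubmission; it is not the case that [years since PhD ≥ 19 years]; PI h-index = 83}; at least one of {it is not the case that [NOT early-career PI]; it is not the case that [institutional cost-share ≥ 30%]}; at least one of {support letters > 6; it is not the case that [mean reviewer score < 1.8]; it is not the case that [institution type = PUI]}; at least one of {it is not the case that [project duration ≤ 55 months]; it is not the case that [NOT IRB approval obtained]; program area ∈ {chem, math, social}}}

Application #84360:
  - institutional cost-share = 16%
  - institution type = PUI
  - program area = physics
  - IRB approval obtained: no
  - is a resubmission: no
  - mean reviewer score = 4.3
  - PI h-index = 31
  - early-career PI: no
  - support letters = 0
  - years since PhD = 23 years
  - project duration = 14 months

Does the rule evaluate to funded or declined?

Atomic conditions:
  NOT is a resubmission: no → true
  years since PhD ≥ 19 years: 23 ≥ 19 is true
  PI h-index = 83: 31 == 83 is false
  NOT early-career PI: no → true
  institutional cost-share ≥ 30%: 16 ≥ 30 is false
  support letters > 6: 0 > 6 is false
  mean reviewer score < 1.8: 4.3 < 1.8 is false
  institution type = PUI: PUI == PUI is true
  project duration ≤ 55 months: 14 ≤ 55 is true
  NOT IRB approval obtained: no → true
  program area ∈ {chem, math, social}: physics is not in the set → false
Combine:
[1.2] NOT true = false
[1] true OR false OR false = true
[2.1] NOT true = false
[2.2] NOT false = true
[2] false OR true = true
[3.2] NOT false = true
[3.3] NOT true = false
[3] false OR true OR false = true
[4.1] NOT true = false
[4.2] NOT true = false
[4] false OR false OR false = false
[root] true AND true AND true AND false = false
Overall: false → declined

Declined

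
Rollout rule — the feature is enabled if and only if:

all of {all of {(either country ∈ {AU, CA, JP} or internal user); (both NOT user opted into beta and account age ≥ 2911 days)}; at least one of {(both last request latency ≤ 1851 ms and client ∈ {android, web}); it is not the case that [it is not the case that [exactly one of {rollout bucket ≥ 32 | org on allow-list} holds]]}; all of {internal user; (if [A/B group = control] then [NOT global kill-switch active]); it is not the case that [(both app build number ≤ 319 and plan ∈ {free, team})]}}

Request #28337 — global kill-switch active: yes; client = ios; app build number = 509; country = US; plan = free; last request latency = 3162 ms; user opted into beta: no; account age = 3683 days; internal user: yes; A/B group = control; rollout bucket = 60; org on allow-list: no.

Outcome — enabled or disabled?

Disabled

Atomic conditions:
  country ∈ {AU, CA, JP}: US is not in the set → false
  internal user: yes → true
  NOT user opted into beta: no → true
  account age ≥ 2911 days: 3683 ≥ 2911 is true
  last request latency ≤ 1851 ms: 3162 ≤ 1851 is false
  client ∈ {android, web}: ios is not in the set → false
  rollout bucket ≥ 32: 60 ≥ 32 is true
  org on allow-list: no → false
  A/B group = control: control == control is true
  NOT global kill-switch active: yes → false
  app build number ≤ 319: 509 ≤ 319 is false
  plan ∈ {free, team}: free is in the set → true
Combine:
[1.1] false OR true = true
[1.2] true AND true = true
[1] true AND true = true
[2.1] false AND false = false
[2.2.1.1] exactly-one(true, false) = true
[2.2.1] NOT true = false
[2.2] NOT false = true
[2] false OR true = true
[3.2] true → false = false
[3.3.1] false AND true = false
[3.3] NOT false = true
[3] true AND false AND true = false
[root] true AND true AND false = false
Overall: false → disabled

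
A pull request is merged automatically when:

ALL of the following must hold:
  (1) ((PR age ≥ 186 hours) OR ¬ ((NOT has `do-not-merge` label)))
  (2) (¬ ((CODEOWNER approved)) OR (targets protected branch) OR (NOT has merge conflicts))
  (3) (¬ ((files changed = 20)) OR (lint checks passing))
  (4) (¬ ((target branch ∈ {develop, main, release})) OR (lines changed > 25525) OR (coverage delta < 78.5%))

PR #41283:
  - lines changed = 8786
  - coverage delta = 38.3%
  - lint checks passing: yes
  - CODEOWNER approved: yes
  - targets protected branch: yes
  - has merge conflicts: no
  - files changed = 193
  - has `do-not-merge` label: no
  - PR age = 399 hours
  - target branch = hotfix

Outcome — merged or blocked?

Merged

Atomic conditions:
  PR age ≥ 186 hours: 399 ≥ 186 is true
  NOT has `do-not-merge` label: no → true
  CODEOWNER approved: yes → true
  targets protected branch: yes → true
  NOT has merge conflicts: no → true
  files changed = 20: 193 == 20 is false
  lint checks passing: yes → true
  target branch ∈ {develop, main, release}: hotfix is not in the set → false
  lines changed > 25525: 8786 > 25525 is false
  coverage delta < 78.5%: 38.3 < 78.5 is true
Combine:
[1.2] NOT true = false
[1] true OR false = true
[2.1] NOT true = false
[2] false OR true OR true = true
[3.1] NOT false = true
[3] true OR true = true
[4.1] NOT false = true
[4] true OR false OR true = true
[root] true AND true AND true AND true = true
Overall: true → merged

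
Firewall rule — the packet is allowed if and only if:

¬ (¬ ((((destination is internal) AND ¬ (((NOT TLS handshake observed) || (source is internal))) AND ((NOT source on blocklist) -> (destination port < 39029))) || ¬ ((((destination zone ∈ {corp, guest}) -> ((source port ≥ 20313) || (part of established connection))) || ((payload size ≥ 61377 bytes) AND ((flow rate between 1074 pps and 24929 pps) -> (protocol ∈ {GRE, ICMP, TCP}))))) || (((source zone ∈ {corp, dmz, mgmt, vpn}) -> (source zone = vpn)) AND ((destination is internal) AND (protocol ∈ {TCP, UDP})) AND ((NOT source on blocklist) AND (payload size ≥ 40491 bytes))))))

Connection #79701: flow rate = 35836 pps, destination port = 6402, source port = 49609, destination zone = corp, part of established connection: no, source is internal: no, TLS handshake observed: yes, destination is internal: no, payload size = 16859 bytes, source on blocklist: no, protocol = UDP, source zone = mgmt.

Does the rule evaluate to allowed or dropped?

Dropped

Atomic conditions:
  destination is internal: no → false
  NOT TLS handshake observed: yes → false
  source is internal: no → false
  NOT source on blocklist: no → true
  destination port < 39029: 6402 < 39029 is true
  destination zone ∈ {corp, guest}: corp is in the set → true
  source port ≥ 20313: 49609 ≥ 20313 is true
  part of established connection: no → false
  payload size ≥ 61377 bytes: 16859 ≥ 61377 is false
  flow rate between 1074 pps and 24929 pps: 35836 in [1074, 24929] is false
  protocol ∈ {GRE, ICMP, TCP}: UDP is not in the set → false
  source zone ∈ {corp, dmz, mgmt, vpn}: mgmt is in the set → true
  source zone = vpn: mgmt == vpn is false
  protocol ∈ {TCP, UDP}: UDP is in the set → true
  payload size ≥ 40491 bytes: 16859 ≥ 40491 is false
Combine:
[1.1.1.2.1] false OR false = false
[1.1.1.2] NOT false = true
[1.1.1.3] true → true = true
[1.1.1] false AND true AND true = false
[1.1.2.1.1.2] true OR false = true
[1.1.2.1.1] true → true = true
[1.1.2.1.2.2] false → false (antecedent false ⇒ implication holds) = true
[1.1.2.1.2] false AND true = false
[1.1.2.1] true OR false = true
[1.1.2] NOT true = false
[1.1.3.1] true → false = false
[1.1.3.2] false AND true = false
[1.1.3.3] true AND false = false
[1.1.3] false AND false AND false = false
[1.1] false OR false OR false = false
[1] NOT false = true
[root] NOT true = false
Overall: false → dropped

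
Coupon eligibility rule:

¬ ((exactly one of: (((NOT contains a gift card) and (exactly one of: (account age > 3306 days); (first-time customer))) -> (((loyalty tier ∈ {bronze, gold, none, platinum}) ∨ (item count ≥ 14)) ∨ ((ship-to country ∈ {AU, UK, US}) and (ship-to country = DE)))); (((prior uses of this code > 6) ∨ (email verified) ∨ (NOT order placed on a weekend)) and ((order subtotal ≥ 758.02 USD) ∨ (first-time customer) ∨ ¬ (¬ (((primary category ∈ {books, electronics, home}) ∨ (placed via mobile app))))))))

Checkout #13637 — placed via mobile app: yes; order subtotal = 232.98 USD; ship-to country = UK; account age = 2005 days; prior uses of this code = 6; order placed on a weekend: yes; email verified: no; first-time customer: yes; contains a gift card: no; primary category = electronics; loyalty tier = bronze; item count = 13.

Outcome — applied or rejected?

Rejected

Atomic conditions:
  NOT contains a gift card: no → true
  account age > 3306 days: 2005 > 3306 is false
  first-time customer: yes → true
  loyalty tier ∈ {bronze, gold, none, platinum}: bronze is in the set → true
  item count ≥ 14: 13 ≥ 14 is false
  ship-to country ∈ {AU, UK, US}: UK is in the set → true
  ship-to country = DE: UK == DE is false
  prior uses of this code > 6: 6 > 6 is false
  email verified: no → false
  NOT order placed on a weekend: yes → false
  order subtotal ≥ 758.02 USD: 232.98 ≥ 758.02 is false
  primary category ∈ {books, electronics, home}: electronics is in the set → true
  placed via mobile app: yes → true
Combine:
[1.1.1.2] exactly-one(false, true) = true
[1.1.1] true AND true = true
[1.1.2.1] true OR false = true
[1.1.2.2] true AND false = false
[1.1.2] true OR false = true
[1.1] true → true = true
[1.2.1] false OR false OR false = false
[1.2.2.3.1.1] true OR true = true
[1.2.2.3.1] NOT true = false
[1.2.2.3] NOT false = true
[1.2.2] false OR true OR true = true
[1.2] false AND true = false
[1] exactly-one(true, false) = true
[root] NOT true = false
Overall: false → rejected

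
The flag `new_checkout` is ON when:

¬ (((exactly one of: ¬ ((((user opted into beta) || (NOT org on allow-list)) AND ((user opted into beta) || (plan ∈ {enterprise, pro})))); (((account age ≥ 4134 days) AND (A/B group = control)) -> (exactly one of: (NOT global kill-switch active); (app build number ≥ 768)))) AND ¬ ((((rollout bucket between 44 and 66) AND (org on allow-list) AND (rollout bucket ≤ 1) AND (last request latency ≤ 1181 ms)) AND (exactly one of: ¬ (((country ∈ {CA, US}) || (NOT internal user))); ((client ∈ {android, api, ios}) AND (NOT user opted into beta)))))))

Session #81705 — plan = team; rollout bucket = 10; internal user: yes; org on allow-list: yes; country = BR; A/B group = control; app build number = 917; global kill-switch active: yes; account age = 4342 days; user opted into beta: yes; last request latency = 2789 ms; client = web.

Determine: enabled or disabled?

Atomic conditions:
  user opted into beta: yes → true
  NOT org on allow-list: yes → false
  plan ∈ {enterprise, pro}: team is not in the set → false
  account age ≥ 4134 days: 4342 ≥ 4134 is true
  A/B group = control: control == control is true
  NOT global kill-switch active: yes → false
  app build number ≥ 768: 917 ≥ 768 is true
  rollout bucket between 44 and 66: 10 in [44, 66] is false
  org on allow-list: yes → true
  rollout bucket ≤ 1: 10 ≤ 1 is false
  last request latency ≤ 1181 ms: 2789 ≤ 1181 is false
  country ∈ {CA, US}: BR is not in the set → false
  NOT internal user: yes → false
  client ∈ {android, api, ios}: web is not in the set → false
  NOT user opted into beta: yes → false
Combine:
[1.1.1.1.1] true OR false = true
[1.1.1.1.2] true OR false = true
[1.1.1.1] true AND true = true
[1.1.1] NOT true = false
[1.1.2.1] true AND true = true
[1.1.2.2] exactly-one(false, true) = true
[1.1.2] true → true = true
[1.1] exactly-one(false, true) = true
[1.2.1.1] false AND true AND false AND false = false
[1.2.1.2.1.1] false OR false = false
[1.2.1.2.1] NOT false = true
[1.2.1.2.2] false AND false = false
[1.2.1.2] exactly-one(true, false) = true
[1.2.1] false AND true = false
[1.2] NOT false = true
[1] true AND true = true
[root] NOT true = false
Overall: false → disabled

Disabled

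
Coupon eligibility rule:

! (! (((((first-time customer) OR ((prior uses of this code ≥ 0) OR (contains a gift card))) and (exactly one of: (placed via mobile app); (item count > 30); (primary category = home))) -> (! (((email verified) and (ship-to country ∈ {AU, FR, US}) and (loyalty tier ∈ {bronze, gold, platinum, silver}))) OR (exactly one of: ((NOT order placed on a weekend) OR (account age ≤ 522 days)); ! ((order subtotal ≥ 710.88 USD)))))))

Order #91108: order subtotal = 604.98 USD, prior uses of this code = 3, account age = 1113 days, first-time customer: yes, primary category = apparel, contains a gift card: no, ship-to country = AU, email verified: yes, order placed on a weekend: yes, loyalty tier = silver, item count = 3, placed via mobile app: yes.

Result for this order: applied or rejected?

Applied

Atomic conditions:
  first-time customer: yes → true
  prior uses of this code ≥ 0: 3 ≥ 0 is true
  contains a gift card: no → false
  placed via mobile app: yes → true
  item count > 30: 3 > 30 is false
  primary category = home: apparel == home is false
  email verified: yes → true
  ship-to country ∈ {AU, FR, US}: AU is in the set → true
  loyalty tier ∈ {bronze, gold, platinum, silver}: silver is in the set → true
  NOT order placed on a weekend: yes → false
  account age ≤ 522 days: 1113 ≤ 522 is false
  order subtotal ≥ 710.88 USD: 604.98 ≥ 710.88 is false
Combine:
[1.1.1.1.2] true OR false = true
[1.1.1.1] true OR true = true
[1.1.1.2] exactly-one(true, false, false) = true
[1.1.1] true AND true = true
[1.1.2.1.1] true AND true AND true = true
[1.1.2.1] NOT true = false
[1.1.2.2.1] false OR false = false
[1.1.2.2.2] NOT false = true
[1.1.2.2] exactly-one(false, true) = true
[1.1.2] false OR true = true
[1.1] true → true = true
[1] NOT true = false
[root] NOT false = true
Overall: true → applied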